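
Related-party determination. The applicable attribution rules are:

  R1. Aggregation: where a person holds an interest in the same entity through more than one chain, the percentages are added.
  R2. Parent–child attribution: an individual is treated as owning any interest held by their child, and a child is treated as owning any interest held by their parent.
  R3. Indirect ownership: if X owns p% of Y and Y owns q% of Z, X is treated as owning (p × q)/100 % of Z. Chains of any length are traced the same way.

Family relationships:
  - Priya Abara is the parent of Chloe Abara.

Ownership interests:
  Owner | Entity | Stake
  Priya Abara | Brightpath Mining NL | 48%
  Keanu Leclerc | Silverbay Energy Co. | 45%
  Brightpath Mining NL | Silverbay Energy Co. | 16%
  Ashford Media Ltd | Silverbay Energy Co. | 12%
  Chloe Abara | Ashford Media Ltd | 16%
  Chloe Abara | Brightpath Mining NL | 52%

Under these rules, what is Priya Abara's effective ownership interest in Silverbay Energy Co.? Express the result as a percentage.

17.92%

By parent–child attribution (R2), Priya Abara is treated as also owning Chloe Abara's interest in Brightpath Mining NL, giving 48% + 52% = 100%.
By parent–child attribution (R2), Priya Abara is treated as owning Chloe Abara's 16% interest in Ashford Media Ltd.
Chain via Brightpath Mining NL (R3): 100% × 16% = 16% of Silverbay Energy Co.
Chain via Ashford Media Ltd (R3): 16% × 12% = 1.92% of Silverbay Energy Co.
Aggregating (R1): 16% + 1.92% = 17.92%.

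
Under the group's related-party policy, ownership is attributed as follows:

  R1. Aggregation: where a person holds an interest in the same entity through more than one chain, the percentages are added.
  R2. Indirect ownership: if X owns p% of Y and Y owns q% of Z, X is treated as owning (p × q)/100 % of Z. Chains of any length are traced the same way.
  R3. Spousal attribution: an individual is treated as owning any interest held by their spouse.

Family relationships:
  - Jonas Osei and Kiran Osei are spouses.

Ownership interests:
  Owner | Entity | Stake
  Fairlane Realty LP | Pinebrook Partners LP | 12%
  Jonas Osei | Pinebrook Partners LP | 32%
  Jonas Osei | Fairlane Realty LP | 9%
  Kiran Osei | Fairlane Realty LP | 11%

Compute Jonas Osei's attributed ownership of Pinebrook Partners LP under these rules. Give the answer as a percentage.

34.4%

By spousal attribution (R3), Jonas Osei is treated as also owning Kiran Osei's interest in Fairlane Realty LP, giving 9% + 11% = 20%.
Chain via Fairlane Realty LP (R2): 20% × 12% = 2.4% of Pinebrook Partners LP.
Direct interest in Pinebrook Partners LP: 32%.
Aggregating (R1): 2.4% + 32% = 34.4%.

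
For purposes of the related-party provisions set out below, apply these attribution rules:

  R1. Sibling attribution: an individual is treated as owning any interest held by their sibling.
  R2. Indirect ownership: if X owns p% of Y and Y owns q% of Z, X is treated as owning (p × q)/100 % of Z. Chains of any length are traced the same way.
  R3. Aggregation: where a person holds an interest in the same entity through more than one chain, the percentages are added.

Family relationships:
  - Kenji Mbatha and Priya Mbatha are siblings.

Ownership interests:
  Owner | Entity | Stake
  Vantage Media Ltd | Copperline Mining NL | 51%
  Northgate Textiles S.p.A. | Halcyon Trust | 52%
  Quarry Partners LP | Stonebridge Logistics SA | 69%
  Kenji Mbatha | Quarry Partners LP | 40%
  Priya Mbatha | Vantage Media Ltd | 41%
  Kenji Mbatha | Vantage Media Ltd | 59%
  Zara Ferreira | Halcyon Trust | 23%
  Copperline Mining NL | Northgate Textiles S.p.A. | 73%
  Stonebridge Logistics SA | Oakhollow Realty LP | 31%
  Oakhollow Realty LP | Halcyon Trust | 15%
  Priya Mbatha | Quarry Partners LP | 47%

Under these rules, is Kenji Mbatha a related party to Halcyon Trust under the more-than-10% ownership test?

Yes

By sibling attribution (R1), Kenji Mbatha is treated as also owning Priya Mbatha's interest in Vantage Media Ltd, giving 59% + 41% = 100%.
By sibling attribution (R1), Kenji Mbatha is treated as also owning Priya Mbatha's interest in Quarry Partners LP, giving 40% + 47% = 87%.
Chain via Vantage Media Ltd → Copperline Mining NL → Northgate Textiles S.p.A. (R2): 100% × 51% × 73% × 52% = 19.3596% of Halcyon Trust.
Chain via Quarry Partners LP → Stonebridge Logistics SA → Oakhollow Realty LP (R2): 87% × 69% × 31% × 15% = 2.791395% of Halcyon Trust.
Aggregating (R3): 19.3596% + 2.791395% = 22.150995%.
22.150995% exceeds the 10% threshold, so Kenji is a related party to Halcyon Trust.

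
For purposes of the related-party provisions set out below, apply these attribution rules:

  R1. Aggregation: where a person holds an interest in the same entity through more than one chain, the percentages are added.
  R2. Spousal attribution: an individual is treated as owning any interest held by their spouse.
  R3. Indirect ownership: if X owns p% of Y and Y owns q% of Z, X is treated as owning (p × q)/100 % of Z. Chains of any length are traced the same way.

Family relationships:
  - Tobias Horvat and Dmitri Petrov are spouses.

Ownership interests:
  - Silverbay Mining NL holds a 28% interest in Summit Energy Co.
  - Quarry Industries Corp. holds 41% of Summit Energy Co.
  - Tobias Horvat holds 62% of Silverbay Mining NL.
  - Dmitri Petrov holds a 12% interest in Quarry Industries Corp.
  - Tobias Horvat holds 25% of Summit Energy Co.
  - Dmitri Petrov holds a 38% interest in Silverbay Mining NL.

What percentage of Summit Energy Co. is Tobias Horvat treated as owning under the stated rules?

By spousal attribution (R2), Tobias Horvat is treated as also owning Dmitri Petrov's interest in Silverbay Mining NL, giving 62% + 38% = 100%.
By spousal attribution (R2), Tobias Horvat is treated as owning Dmitri Petrov's 12% interest in Quarry Industries Corp.
Chain via Silverbay Mining NL (R3): 100% × 28% = 28% of Summit Energy Co.
Direct interest in Summit Energy Co: 25%.
Chain via Quarry Industries Corp. (R3): 12% × 41% = 4.92% of Summit Energy Co.
Aggregating (R1): 28% + 25% + 4.92% = 57.92%.

57.92%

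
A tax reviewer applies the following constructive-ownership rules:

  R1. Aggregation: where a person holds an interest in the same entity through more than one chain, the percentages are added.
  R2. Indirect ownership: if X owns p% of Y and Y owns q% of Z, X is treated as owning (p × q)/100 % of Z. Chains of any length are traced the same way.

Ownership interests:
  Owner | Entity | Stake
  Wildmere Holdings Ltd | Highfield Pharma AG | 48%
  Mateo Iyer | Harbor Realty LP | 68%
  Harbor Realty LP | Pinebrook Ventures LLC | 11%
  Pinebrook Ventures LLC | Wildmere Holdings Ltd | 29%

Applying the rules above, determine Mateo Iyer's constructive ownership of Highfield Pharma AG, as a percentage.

1.041216%

Chain via Harbor Realty LP → Pinebrook Ventures LLC → Wildmere Holdings Ltd (R2): 68% × 11% × 29% × 48% = 1.041216% of Highfield Pharma AG.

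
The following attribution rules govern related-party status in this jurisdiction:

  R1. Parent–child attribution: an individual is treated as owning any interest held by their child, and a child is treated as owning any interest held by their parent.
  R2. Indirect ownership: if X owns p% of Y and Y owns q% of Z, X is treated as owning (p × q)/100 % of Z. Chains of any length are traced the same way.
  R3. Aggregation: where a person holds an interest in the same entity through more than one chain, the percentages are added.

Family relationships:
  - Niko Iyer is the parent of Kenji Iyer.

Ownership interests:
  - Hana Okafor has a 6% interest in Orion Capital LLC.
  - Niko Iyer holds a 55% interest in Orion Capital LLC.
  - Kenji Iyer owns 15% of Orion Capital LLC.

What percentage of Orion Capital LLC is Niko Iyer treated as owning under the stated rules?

70%

By parent–child attribution (R1), Niko Iyer is treated as also owning Kenji Iyer's interest in Orion Capital LLC, giving 55% + 15% = 70%.
Direct interest in Orion Capital LLC: 70%.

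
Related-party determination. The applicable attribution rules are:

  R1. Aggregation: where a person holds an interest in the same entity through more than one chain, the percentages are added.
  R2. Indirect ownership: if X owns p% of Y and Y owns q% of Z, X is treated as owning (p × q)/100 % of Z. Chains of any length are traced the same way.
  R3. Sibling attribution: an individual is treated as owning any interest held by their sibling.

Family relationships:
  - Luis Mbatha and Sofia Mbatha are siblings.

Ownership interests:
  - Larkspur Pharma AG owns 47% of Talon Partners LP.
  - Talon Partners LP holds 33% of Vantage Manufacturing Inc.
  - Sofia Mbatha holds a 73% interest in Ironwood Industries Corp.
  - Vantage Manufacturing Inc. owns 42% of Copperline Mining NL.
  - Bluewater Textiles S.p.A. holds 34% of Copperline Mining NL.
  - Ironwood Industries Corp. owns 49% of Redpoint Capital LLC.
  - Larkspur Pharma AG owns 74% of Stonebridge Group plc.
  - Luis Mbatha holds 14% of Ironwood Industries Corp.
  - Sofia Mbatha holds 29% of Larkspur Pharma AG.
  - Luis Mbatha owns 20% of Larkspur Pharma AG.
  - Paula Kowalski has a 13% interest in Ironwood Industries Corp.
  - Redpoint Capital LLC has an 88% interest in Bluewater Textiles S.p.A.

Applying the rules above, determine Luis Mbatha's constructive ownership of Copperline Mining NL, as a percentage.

By sibling attribution (R3), Luis Mbatha is treated as also owning Sofia Mbatha's interest in Ironwood Industries Corp, giving 14% + 73% = 87%.
By sibling attribution (R3), Luis Mbatha is treated as also owning Sofia Mbatha's interest in Larkspur Pharma AG, giving 20% + 29% = 49%.
Chain via Ironwood Industries Corp. → Redpoint Capital LLC → Bluewater Textiles S.p.A. (R2): 87% × 49% × 88% × 34% = 12.754896% of Copperline Mining NL.
Chain via Larkspur Pharma AG → Talon Partners LP → Vantage Manufacturing Inc. (R2): 49% × 47% × 33% × 42% = 3.191958% of Copperline Mining NL.
Aggregating (R1): 12.754896% + 3.191958% = 15.946854%.

15.946854%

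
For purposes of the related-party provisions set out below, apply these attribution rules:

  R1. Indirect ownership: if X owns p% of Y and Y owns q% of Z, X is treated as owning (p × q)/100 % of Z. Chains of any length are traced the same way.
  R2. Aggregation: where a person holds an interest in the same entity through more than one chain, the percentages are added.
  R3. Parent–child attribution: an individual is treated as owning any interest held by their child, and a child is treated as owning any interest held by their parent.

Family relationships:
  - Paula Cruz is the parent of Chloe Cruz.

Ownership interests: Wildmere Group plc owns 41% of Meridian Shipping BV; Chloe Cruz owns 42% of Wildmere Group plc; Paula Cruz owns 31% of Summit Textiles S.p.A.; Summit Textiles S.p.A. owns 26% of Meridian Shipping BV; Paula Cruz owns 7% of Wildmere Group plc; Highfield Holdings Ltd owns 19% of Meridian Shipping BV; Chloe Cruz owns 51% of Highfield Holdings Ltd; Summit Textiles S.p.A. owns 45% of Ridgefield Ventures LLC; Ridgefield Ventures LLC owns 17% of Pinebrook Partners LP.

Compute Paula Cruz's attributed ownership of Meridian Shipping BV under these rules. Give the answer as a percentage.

37.84%

By parent–child attribution (R3), Paula Cruz is treated as also owning Chloe Cruz's interest in Wildmere Group plc, giving 7% + 42% = 49%.
By parent–child attribution (R3), Paula Cruz is treated as owning Chloe Cruz's 51% interest in Highfield Holdings Ltd.
Chain via Wildmere Group plc (R1): 49% × 41% = 20.09% of Meridian Shipping BV.
Chain via Summit Textiles S.p.A. (R1): 31% × 26% = 8.06% of Meridian Shipping BV.
Chain via Highfield Holdings Ltd (R1): 51% × 19% = 9.69% of Meridian Shipping BV.
Aggregating (R2): 20.09% + 8.06% + 9.69% = 37.84%.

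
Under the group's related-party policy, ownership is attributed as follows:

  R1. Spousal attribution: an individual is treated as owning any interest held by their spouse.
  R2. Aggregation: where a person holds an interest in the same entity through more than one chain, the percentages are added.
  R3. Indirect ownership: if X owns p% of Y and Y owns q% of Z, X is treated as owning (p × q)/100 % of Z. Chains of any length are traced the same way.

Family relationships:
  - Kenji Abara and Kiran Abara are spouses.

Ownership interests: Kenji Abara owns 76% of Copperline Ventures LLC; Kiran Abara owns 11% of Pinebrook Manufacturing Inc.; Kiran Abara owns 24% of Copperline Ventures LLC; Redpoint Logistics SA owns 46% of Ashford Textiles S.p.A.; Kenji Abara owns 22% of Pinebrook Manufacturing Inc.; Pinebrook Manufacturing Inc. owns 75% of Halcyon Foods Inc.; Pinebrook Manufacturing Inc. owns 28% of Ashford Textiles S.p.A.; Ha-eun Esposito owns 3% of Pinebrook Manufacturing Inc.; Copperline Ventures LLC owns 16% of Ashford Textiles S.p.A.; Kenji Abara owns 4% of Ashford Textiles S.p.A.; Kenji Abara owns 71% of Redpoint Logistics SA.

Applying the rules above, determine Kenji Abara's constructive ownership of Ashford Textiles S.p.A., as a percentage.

By spousal attribution (R1), Kenji Abara is treated as also owning Kiran Abara's interest in Pinebrook Manufacturing Inc, giving 22% + 11% = 33%.
By spousal attribution (R1), Kenji Abara is treated as also owning Kiran Abara's interest in Copperline Ventures LLC, giving 76% + 24% = 100%.
Chain via Pinebrook Manufacturing Inc. (R3): 33% × 28% = 9.24% of Ashford Textiles S.p.A.
Chain via Copperline Ventures LLC (R3): 100% × 16% = 16% of Ashford Textiles S.p.A.
Chain via Redpoint Logistics SA (R3): 71% × 46% = 32.66% of Ashford Textiles S.p.A.
Direct interest in Ashford Textiles S.p.A: 4%.
Aggregating (R2): 9.24% + 16% + 32.66% + 4% = 61.9%.

61.9%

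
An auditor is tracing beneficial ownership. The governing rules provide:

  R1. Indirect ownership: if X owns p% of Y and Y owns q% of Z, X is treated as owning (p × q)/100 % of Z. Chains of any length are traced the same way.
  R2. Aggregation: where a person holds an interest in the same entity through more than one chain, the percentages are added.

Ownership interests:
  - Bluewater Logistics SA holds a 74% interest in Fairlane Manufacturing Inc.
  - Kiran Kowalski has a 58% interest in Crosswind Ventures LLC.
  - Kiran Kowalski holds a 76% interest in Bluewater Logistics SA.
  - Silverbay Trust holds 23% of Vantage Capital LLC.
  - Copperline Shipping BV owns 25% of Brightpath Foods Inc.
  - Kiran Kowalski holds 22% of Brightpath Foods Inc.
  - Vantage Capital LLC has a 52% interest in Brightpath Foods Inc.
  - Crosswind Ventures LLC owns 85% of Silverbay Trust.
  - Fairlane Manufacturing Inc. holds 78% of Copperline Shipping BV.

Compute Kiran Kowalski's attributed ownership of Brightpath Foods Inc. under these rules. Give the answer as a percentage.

Chain via Crosswind Ventures LLC → Silverbay Trust → Vantage Capital LLC (R1): 58% × 85% × 23% × 52% = 5.89628% of Brightpath Foods Inc.
Chain via Bluewater Logistics SA → Fairlane Manufacturing Inc. → Copperline Shipping BV (R1): 76% × 74% × 78% × 25% = 10.9668% of Brightpath Foods Inc.
Direct interest in Brightpath Foods Inc: 22%.
Aggregating (R2): 5.89628% + 10.9668% + 22% = 38.86308%.

38.86308%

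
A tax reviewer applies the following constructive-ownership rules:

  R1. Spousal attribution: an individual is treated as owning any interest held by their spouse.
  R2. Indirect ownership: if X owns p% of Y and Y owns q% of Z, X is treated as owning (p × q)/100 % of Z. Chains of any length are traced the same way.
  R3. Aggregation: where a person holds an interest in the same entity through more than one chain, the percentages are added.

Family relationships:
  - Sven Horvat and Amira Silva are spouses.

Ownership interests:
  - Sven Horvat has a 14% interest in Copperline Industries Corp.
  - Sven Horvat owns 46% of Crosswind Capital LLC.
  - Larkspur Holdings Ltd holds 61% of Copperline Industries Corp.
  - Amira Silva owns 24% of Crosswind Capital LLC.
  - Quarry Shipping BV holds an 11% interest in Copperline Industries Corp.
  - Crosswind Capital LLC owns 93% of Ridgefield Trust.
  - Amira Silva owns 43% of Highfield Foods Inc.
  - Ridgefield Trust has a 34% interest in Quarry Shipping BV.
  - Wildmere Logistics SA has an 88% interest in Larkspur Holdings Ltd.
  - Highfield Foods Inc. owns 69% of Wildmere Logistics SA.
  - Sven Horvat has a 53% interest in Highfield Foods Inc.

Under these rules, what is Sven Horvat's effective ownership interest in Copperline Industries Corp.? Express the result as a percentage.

51.992372%

By spousal attribution (R1), Sven Horvat is treated as also owning Amira Silva's interest in Highfield Foods Inc, giving 53% + 43% = 96%.
By spousal attribution (R1), Sven Horvat is treated as also owning Amira Silva's interest in Crosswind Capital LLC, giving 46% + 24% = 70%.
Chain via Highfield Foods Inc. → Wildmere Logistics SA → Larkspur Holdings Ltd (R2): 96% × 69% × 88% × 61% = 35.557632% of Copperline Industries Corp.
Chain via Crosswind Capital LLC → Ridgefield Trust → Quarry Shipping BV (R2): 70% × 93% × 34% × 11% = 2.43474% of Copperline Industries Corp.
Direct interest in Copperline Industries Corp: 14%.
Aggregating (R3): 35.557632% + 2.43474% + 14% = 51.992372%.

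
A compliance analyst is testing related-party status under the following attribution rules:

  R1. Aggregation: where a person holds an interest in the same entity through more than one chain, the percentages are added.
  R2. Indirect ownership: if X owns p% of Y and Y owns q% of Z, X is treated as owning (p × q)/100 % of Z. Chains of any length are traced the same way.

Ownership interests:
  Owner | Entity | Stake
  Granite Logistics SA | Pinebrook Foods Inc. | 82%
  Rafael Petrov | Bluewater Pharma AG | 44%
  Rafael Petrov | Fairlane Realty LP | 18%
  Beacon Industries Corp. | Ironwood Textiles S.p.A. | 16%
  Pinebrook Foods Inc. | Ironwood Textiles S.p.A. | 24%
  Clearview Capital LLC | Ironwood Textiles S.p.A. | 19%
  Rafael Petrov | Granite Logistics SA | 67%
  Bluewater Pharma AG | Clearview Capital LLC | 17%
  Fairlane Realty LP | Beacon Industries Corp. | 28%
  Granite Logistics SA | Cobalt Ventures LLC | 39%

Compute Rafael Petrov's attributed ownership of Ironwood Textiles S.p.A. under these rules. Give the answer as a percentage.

15.4132%

Chain via Bluewater Pharma AG → Clearview Capital LLC (R2): 44% × 17% × 19% = 1.4212% of Ironwood Textiles S.p.A.
Chain via Fairlane Realty LP → Beacon Industries Corp. (R2): 18% × 28% × 16% = 0.8064% of Ironwood Textiles S.p.A.
Chain via Granite Logistics SA → Pinebrook Foods Inc. (R2): 67% × 82% × 24% = 13.1856% of Ironwood Textiles S.p.A.
Aggregating (R1): 1.4212% + 0.8064% + 13.1856% = 15.4132%.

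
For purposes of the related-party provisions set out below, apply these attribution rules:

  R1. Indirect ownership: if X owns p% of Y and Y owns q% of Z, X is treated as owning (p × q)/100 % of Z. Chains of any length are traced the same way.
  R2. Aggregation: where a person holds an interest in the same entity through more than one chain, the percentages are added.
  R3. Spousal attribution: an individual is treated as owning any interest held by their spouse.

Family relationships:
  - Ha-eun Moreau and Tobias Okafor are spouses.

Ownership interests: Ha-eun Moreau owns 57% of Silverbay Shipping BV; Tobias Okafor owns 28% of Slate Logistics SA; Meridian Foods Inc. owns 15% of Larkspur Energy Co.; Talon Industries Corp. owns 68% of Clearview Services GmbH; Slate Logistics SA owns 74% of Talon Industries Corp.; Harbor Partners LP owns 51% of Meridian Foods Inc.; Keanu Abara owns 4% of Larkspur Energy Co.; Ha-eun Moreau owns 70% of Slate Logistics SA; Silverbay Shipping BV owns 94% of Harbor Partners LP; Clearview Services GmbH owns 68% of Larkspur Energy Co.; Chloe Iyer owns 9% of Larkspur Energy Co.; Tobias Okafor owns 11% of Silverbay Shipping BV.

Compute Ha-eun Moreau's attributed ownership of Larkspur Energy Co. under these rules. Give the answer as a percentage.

38.423128%

By spousal attribution (R3), Ha-eun Moreau is treated as also owning Tobias Okafor's interest in Silverbay Shipping BV, giving 57% + 11% = 68%.
By spousal attribution (R3), Ha-eun Moreau is treated as also owning Tobias Okafor's interest in Slate Logistics SA, giving 70% + 28% = 98%.
Chain via Silverbay Shipping BV → Harbor Partners LP → Meridian Foods Inc. (R1): 68% × 94% × 51% × 15% = 4.88988% of Larkspur Energy Co.
Chain via Slate Logistics SA → Talon Industries Corp. → Clearview Services GmbH (R1): 98% × 74% × 68% × 68% = 33.533248% of Larkspur Energy Co.
Aggregating (R2): 4.88988% + 33.533248% = 38.423128%.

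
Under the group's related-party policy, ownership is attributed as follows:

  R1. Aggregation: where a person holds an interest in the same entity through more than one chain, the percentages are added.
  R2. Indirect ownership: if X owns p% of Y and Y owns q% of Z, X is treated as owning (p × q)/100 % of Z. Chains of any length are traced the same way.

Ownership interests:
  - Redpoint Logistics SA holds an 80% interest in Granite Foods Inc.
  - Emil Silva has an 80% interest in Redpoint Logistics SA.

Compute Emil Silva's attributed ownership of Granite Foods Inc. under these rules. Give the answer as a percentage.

Chain via Redpoint Logistics SA (R2): 80% × 80% = 64% of Granite Foods Inc.

64%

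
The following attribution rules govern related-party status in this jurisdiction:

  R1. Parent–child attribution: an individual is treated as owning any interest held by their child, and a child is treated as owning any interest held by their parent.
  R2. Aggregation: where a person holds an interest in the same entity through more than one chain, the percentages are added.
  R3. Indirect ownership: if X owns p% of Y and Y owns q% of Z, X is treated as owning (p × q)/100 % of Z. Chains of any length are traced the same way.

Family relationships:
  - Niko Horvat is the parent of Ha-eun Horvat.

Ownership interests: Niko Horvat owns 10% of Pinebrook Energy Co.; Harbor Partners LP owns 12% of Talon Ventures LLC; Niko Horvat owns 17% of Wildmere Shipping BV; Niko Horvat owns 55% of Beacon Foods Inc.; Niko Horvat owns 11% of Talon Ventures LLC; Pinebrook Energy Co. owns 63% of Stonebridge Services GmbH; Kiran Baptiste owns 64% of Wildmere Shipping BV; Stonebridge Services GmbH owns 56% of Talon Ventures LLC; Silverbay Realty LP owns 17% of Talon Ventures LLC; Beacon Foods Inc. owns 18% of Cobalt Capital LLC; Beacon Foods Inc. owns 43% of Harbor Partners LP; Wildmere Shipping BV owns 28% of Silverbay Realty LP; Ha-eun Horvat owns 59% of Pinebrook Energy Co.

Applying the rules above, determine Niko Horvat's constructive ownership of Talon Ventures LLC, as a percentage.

38.9904%

By parent–child attribution (R1), Niko Horvat is treated as also owning Ha-eun Horvat's interest in Pinebrook Energy Co, giving 10% + 59% = 69%.
Chain via Wildmere Shipping BV → Silverbay Realty LP (R3): 17% × 28% × 17% = 0.8092% of Talon Ventures LLC.
Chain via Beacon Foods Inc. → Harbor Partners LP (R3): 55% × 43% × 12% = 2.838% of Talon Ventures LLC.
Chain via Pinebrook Energy Co. → Stonebridge Services GmbH (R3): 69% × 63% × 56% = 24.3432% of Talon Ventures LLC.
Direct interest in Talon Ventures LLC: 11%.
Aggregating (R2): 0.8092% + 2.838% + 24.3432% + 11% = 38.9904%.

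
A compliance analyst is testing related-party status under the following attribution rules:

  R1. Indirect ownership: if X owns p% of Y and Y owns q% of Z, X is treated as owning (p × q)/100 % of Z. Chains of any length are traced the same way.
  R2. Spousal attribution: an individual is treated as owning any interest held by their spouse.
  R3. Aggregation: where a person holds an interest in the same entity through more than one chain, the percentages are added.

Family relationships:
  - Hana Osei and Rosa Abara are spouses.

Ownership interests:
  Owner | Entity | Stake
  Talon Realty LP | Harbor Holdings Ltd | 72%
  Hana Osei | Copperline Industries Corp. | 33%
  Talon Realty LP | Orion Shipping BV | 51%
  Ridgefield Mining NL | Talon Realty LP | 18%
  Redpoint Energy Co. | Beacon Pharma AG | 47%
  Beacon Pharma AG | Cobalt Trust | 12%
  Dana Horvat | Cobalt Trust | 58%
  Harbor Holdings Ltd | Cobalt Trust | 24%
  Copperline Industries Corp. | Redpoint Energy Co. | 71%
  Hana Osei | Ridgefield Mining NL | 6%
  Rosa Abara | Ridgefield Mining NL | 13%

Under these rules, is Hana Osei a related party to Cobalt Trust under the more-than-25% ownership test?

By spousal attribution (R2), Hana Osei is treated as also owning Rosa Abara's interest in Ridgefield Mining NL, giving 6% + 13% = 19%.
Chain via Ridgefield Mining NL → Talon Realty LP → Harbor Holdings Ltd (R1): 19% × 18% × 72% × 24% = 0.590976% of Cobalt Trust.
Chain via Copperline Industries Corp. → Redpoint Energy Co. → Beacon Pharma AG (R1): 33% × 71% × 47% × 12% = 1.321452% of Cobalt Trust.
Aggregating (R3): 0.590976% + 1.321452% = 1.912428%.
1.912428% does not exceed the 25% threshold, so Hana is not a related party to Cobalt Trust.

No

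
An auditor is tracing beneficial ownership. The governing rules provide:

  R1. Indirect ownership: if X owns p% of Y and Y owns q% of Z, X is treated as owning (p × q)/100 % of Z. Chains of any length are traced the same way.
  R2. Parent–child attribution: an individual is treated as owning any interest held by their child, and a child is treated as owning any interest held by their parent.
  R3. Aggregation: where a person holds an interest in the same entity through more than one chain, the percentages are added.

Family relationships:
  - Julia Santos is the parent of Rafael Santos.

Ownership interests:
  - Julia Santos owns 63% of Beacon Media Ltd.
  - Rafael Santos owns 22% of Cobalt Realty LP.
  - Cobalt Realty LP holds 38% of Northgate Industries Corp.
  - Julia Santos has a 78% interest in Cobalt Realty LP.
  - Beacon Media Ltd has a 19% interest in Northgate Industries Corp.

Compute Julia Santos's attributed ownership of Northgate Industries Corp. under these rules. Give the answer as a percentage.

By parent–child attribution (R2), Julia Santos is treated as also owning Rafael Santos's interest in Cobalt Realty LP, giving 78% + 22% = 100%.
Chain via Cobalt Realty LP (R1): 100% × 38% = 38% of Northgate Industries Corp.
Chain via Beacon Media Ltd (R1): 63% × 19% = 11.97% of Northgate Industries Corp.
Aggregating (R3): 38% + 11.97% = 49.97%.

49.97%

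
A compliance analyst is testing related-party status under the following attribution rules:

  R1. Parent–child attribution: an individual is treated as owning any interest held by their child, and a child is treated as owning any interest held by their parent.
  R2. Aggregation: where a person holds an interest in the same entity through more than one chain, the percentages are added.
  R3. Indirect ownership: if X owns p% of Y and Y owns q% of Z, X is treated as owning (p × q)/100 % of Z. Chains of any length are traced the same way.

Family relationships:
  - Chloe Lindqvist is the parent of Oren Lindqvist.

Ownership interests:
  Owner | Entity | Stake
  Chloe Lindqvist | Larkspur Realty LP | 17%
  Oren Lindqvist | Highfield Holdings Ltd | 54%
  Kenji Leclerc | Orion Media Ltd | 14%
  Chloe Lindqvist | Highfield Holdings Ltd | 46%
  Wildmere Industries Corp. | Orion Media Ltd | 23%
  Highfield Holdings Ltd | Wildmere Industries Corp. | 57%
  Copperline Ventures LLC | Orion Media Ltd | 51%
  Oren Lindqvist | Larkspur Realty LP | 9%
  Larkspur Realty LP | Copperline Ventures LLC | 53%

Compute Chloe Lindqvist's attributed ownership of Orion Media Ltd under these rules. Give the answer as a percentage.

20.1378%

By parent–child attribution (R1), Chloe Lindqvist is treated as also owning Oren Lindqvist's interest in Larkspur Realty LP, giving 17% + 9% = 26%.
By parent–child attribution (R1), Chloe Lindqvist is treated as also owning Oren Lindqvist's interest in Highfield Holdings Ltd, giving 46% + 54% = 100%.
Chain via Larkspur Realty LP → Copperline Ventures LLC (R3): 26% × 53% × 51% = 7.0278% of Orion Media Ltd.
Chain via Highfield Holdings Ltd → Wildmere Industries Corp. (R3): 100% × 57% × 23% = 13.11% of Orion Media Ltd.
Aggregating (R2): 7.0278% + 13.11% = 20.1378%.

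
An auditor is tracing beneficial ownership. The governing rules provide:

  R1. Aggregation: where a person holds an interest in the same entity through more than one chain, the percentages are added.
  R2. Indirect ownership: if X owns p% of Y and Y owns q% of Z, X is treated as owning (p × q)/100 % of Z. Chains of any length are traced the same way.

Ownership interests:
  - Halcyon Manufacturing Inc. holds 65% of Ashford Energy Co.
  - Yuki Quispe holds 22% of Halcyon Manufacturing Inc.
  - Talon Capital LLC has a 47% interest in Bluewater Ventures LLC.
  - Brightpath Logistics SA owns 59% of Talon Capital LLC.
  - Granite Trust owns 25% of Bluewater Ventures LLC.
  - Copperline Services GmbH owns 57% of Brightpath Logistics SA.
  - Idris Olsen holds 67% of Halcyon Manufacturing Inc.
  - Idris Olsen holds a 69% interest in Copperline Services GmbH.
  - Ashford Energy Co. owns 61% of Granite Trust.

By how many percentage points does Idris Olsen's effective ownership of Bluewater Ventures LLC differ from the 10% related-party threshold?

Chain via Halcyon Manufacturing Inc. → Ashford Energy Co. → Granite Trust (R2): 67% × 65% × 61% × 25% = 6.641375% of Bluewater Ventures LLC.
Chain via Copperline Services GmbH → Brightpath Logistics SA → Talon Capital LLC (R2): 69% × 57% × 59% × 47% = 10.906209% of Bluewater Ventures LLC.
Aggregating (R1): 6.641375% + 10.906209% = 17.547584%.
17.547584% exceeds the 10% threshold by 7.547584 percentage points.

7.547584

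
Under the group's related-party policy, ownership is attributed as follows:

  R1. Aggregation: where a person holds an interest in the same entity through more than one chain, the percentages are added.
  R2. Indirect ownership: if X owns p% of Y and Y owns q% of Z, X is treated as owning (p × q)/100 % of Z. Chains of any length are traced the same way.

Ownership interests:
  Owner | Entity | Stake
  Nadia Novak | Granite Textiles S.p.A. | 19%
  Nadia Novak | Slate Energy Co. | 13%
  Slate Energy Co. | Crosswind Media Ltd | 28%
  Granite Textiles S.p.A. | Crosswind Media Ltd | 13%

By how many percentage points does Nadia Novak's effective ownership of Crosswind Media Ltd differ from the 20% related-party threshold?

Chain via Slate Energy Co. (R2): 13% × 28% = 3.64% of Crosswind Media Ltd.
Chain via Granite Textiles S.p.A. (R2): 19% × 13% = 2.47% of Crosswind Media Ltd.
Aggregating (R1): 3.64% + 2.47% = 6.11%.
6.11% falls short of the 20% threshold by 13.89 percentage points.

13.89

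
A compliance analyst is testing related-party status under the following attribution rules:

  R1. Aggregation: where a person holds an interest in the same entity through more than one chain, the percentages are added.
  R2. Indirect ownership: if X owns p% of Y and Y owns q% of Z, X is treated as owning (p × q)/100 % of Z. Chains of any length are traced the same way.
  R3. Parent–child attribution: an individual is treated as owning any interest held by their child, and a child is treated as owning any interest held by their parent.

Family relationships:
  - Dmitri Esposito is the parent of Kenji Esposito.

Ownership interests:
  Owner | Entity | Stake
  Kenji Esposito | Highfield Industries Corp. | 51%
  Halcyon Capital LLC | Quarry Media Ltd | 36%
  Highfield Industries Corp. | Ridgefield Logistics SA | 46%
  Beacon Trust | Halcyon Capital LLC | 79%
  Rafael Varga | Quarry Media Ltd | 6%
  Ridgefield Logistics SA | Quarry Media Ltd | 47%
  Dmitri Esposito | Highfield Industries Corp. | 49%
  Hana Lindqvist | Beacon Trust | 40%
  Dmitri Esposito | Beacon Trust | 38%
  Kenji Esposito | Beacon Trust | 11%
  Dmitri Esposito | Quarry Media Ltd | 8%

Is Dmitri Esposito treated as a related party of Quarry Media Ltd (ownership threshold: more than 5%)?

Yes

By parent–child attribution (R3), Dmitri Esposito is treated as also owning Kenji Esposito's interest in Beacon Trust, giving 38% + 11% = 49%.
By parent–child attribution (R3), Dmitri Esposito is treated as also owning Kenji Esposito's interest in Highfield Industries Corp, giving 49% + 51% = 100%.
Chain via Beacon Trust → Halcyon Capital LLC (R2): 49% × 79% × 36% = 13.9356% of Quarry Media Ltd.
Chain via Highfield Industries Corp. → Ridgefield Logistics SA (R2): 100% × 46% × 47% = 21.62% of Quarry Media Ltd.
Direct interest in Quarry Media Ltd: 8%.
Aggregating (R1): 13.9356% + 21.62% + 8% = 43.5556%.
43.5556% exceeds the 5% threshold, so Dmitri is a related party to Quarry Media Ltd.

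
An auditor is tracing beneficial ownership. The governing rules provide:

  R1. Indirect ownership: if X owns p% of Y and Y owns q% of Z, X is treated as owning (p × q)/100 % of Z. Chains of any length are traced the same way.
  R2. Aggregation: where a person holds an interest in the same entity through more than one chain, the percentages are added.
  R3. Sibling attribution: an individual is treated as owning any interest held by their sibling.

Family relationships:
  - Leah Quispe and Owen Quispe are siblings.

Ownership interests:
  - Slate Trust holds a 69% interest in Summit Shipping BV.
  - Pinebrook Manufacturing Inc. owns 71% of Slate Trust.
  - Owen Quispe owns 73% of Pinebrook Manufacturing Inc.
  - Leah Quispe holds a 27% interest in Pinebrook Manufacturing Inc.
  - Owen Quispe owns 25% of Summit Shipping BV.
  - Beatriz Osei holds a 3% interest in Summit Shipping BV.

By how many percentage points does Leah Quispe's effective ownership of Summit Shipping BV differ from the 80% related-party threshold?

By sibling attribution (R3), Leah Quispe is treated as also owning Owen Quispe's interest in Pinebrook Manufacturing Inc, giving 27% + 73% = 100%.
By sibling attribution (R3), Leah Quispe is treated as owning Owen Quispe's 25% interest in Summit Shipping BV.
Chain via Pinebrook Manufacturing Inc. → Slate Trust (R1): 100% × 71% × 69% = 48.99% of Summit Shipping BV.
Direct interest in Summit Shipping BV: 25%.
Aggregating (R2): 48.99% + 25% = 73.99%.
73.99% falls short of the 80% threshold by 6.01 percentage points.

6.01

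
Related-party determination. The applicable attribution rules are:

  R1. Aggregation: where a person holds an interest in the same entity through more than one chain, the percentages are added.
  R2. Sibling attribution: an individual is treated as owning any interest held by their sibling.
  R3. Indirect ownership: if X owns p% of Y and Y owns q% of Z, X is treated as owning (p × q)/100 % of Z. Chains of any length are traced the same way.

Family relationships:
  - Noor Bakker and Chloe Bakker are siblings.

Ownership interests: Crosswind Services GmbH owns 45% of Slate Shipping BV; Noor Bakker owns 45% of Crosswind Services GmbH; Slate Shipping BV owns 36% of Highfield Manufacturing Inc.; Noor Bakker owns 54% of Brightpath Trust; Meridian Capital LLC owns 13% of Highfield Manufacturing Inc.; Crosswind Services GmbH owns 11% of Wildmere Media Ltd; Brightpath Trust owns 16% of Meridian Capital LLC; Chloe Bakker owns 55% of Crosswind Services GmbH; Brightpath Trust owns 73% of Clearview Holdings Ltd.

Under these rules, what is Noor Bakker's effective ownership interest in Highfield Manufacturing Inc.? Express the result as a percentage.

By sibling attribution (R2), Noor Bakker is treated as also owning Chloe Bakker's interest in Crosswind Services GmbH, giving 45% + 55% = 100%.
Chain via Brightpath Trust → Meridian Capital LLC (R3): 54% × 16% × 13% = 1.1232% of Highfield Manufacturing Inc.
Chain via Crosswind Services GmbH → Slate Shipping BV (R3): 100% × 45% × 36% = 16.2% of Highfield Manufacturing Inc.
Aggregating (R1): 1.1232% + 16.2% = 17.3232%.

17.3232%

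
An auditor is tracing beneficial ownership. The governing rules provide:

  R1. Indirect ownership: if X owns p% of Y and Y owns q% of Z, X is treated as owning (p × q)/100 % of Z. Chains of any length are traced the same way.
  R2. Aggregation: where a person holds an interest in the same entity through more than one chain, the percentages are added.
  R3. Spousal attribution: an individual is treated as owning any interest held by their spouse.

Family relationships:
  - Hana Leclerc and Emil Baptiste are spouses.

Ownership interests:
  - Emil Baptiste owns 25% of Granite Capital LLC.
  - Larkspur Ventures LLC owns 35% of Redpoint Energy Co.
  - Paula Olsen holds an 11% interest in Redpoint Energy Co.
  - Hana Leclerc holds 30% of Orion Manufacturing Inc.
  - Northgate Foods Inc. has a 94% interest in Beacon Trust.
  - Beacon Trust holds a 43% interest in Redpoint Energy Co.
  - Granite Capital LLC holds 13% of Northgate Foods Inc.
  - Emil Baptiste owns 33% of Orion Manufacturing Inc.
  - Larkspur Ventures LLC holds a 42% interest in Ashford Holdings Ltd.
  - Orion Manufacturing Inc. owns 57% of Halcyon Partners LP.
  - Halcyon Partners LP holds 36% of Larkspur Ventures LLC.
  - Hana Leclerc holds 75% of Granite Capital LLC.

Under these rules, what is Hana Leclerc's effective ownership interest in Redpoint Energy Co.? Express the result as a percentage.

9.77926%

By spousal attribution (R3), Hana Leclerc is treated as also owning Emil Baptiste's interest in Orion Manufacturing Inc, giving 30% + 33% = 63%.
By spousal attribution (R3), Hana Leclerc is treated as also owning Emil Baptiste's interest in Granite Capital LLC, giving 75% + 25% = 100%.
Chain via Orion Manufacturing Inc. → Halcyon Partners LP → Larkspur Ventures LLC (R1): 63% × 57% × 36% × 35% = 4.52466% of Redpoint Energy Co.
Chain via Granite Capital LLC → Northgate Foods Inc. → Beacon Trust (R1): 100% × 13% × 94% × 43% = 5.2546% of Redpoint Energy Co.
Aggregating (R2): 4.52466% + 5.2546% = 9.77926%.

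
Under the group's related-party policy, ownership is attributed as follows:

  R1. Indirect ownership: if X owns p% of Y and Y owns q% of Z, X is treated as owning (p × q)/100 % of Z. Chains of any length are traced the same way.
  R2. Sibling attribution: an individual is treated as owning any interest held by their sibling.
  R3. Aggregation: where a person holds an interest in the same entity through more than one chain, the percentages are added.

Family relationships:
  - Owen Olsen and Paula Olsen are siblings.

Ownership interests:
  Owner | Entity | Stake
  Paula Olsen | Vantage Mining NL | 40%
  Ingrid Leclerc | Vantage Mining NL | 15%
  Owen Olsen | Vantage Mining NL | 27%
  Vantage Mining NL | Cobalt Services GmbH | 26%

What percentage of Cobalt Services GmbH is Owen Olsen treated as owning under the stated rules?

17.42%

By sibling attribution (R2), Owen Olsen is treated as also owning Paula Olsen's interest in Vantage Mining NL, giving 27% + 40% = 67%.
Chain via Vantage Mining NL (R1): 67% × 26% = 17.42% of Cobalt Services GmbH.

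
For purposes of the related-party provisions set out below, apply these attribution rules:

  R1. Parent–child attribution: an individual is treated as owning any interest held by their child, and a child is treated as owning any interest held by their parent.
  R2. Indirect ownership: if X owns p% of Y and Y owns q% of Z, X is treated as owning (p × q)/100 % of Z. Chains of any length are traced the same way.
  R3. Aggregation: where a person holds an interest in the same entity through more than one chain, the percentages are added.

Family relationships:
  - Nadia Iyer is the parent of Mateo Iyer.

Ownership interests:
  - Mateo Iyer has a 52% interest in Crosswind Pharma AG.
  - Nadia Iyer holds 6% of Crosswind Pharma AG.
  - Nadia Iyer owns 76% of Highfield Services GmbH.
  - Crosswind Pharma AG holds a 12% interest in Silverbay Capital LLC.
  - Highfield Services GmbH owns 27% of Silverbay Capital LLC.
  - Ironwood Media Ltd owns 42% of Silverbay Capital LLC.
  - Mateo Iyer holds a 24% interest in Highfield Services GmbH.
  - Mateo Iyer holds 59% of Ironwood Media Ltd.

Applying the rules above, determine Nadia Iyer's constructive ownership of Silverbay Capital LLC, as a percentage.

By parent–child attribution (R1), Nadia Iyer is treated as also owning Mateo Iyer's interest in Crosswind Pharma AG, giving 6% + 52% = 58%.
By parent–child attribution (R1), Nadia Iyer is treated as also owning Mateo Iyer's interest in Highfield Services GmbH, giving 76% + 24% = 100%.
By parent–child attribution (R1), Nadia Iyer is treated as owning Mateo Iyer's 59% interest in Ironwood Media Ltd.
Chain via Crosswind Pharma AG (R2): 58% × 12% = 6.96% of Silverbay Capital LLC.
Chain via Highfield Services GmbH (R2): 100% × 27% = 27% of Silverbay Capital LLC.
Chain via Ironwood Media Ltd (R2): 59% × 42% = 24.78% of Silverbay Capital LLC.
Aggregating (R3): 6.96% + 27% + 24.78% = 58.74%.

58.74%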